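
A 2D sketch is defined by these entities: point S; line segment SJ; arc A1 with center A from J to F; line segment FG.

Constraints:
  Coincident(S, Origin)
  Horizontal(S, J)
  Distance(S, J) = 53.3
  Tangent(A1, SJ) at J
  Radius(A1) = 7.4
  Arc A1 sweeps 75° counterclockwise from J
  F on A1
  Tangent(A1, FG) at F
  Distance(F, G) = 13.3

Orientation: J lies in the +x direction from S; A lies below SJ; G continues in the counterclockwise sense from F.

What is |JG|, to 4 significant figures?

21.17

S is at the origin; SJ is horizontal with |SJ| = 53.3 and J on the +x side, so J = (53.30, 0.000). The tangent condition forces AJ to be normal to SJ, so A = J + (0, -7.4) = (53.30, -7.400). On A1, J sits at bearing 90° from A; a 75° counterclockwise sweep puts F at bearing 165°, so F = A + 7.4·(cos 165°, sin 165°) = (46.15, -5.485). The tangent condition forces AF to be normal to FG, so FG runs along (−sin 165°, cos 165°); with |FG| = 13.3, G = (42.71, -18.33). Then |JG| = |G − J| = 21.17.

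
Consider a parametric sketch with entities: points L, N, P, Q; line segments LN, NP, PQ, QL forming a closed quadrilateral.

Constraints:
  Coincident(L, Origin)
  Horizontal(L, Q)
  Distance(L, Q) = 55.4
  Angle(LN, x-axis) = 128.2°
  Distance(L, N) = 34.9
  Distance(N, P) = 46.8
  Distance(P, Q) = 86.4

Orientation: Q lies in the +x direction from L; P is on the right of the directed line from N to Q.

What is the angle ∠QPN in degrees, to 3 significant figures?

68.4°

L is at the origin; L and Q share the same y with |LQ| = 55.4 and Q in +x, so Q = (55.4, 0). LN runs at 128.2° with |LN| = 34.9, so N = (-21.6, 27.4). P is determined by |NP| = 46.8 and |PQ| = 86.4 together: it lies at the intersection of circle(N, 46.8) and circle(Q, 86.4). With |NQ| = 81.7, the foot of the radical line on NQ is 8.59 from N and the perpendicular offset is √(46.8² − 8.59²) = 46.0. Taking the right-of-NQ solution: P = (-28.9, -18.8).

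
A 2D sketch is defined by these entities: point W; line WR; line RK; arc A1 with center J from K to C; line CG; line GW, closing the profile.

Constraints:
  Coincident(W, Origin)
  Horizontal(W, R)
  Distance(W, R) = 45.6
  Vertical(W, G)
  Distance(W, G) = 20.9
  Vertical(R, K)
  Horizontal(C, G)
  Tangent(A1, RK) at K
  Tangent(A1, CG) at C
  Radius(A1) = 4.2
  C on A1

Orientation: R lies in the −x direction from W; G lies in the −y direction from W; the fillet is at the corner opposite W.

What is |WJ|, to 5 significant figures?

44.641

W is at the origin; WR is horizontal with |WR| = 45.6 and R on the −x side, so R = (-45.600, 0.0000). W and G share the same x with |WG| = 20.9 and G on the −y side, so G = (0.0000, -20.900). The virtual corner opposite W is at (-45.600, -20.900). A1 meets RK tangentially, so JK is at right angles to RK and tangency of A1 to CG means the radius JC is perpendicular to CG, with radius 4.2, so the center J sits 4.2 in from both sides at J = (-41.400, -16.700). Then |WJ| = |J − W| = 44.641.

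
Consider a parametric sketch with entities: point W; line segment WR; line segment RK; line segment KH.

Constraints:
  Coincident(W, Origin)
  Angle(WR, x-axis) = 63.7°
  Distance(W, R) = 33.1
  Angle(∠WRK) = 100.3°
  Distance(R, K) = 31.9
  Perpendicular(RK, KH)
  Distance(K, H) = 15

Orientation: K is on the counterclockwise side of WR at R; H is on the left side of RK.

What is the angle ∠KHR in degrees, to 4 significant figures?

64.82°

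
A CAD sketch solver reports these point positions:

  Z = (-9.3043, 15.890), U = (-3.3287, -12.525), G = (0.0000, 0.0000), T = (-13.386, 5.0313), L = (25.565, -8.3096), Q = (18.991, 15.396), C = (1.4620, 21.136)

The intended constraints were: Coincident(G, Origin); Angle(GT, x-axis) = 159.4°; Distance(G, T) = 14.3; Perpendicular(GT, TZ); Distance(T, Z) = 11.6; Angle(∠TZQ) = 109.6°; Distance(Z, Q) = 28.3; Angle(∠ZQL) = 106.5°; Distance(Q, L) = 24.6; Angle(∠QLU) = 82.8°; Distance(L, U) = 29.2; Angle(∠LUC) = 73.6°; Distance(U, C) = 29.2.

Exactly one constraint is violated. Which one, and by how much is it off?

Distance(U, C) = 29.2 — off by 4.80.

G = (0.00, 0.00) ✓; GT at 159.4° ✓; |GT| = 14.30 ✓; ∠(GT, TZ) = 90.00° ✓; |TZ| = 11.60 ✓; ∠TZQ = 109.6° ✓; |ZQ| = 28.30 ✓; ∠ZQL = 106.5° ✓; |QL| = 24.60 ✓; ∠QLU = 82.80° ✓; |LU| = 29.20 ✓; ∠LUC = 73.60° ✓; |UC| = 34.00 ✗.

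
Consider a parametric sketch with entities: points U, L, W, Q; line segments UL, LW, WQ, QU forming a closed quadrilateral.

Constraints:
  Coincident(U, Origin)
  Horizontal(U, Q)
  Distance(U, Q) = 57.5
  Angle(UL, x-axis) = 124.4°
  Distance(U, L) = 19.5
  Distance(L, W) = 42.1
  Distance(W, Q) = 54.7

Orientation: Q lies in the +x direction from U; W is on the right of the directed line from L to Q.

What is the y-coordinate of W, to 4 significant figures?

-21.80

U is at the origin; UQ is horizontal with |UQ| = 57.5 and Q in +x, so Q = (57.5, 0). UL runs at 124.4° with |UL| = 19.5, so L = (-11.02, 16.09). W is determined by |LW| = 42.1 and |WQ| = 54.7 together: it lies at the intersection of circle(L, 42.1) and circle(Q, 54.7). With |LQ| = 70.38, the foot of the radical line on LQ is 26.53 from L and the perpendicular offset is √(42.1² − 26.53²) = 32.69. Taking the right-of-LQ solution: W = (7.332, -21.80).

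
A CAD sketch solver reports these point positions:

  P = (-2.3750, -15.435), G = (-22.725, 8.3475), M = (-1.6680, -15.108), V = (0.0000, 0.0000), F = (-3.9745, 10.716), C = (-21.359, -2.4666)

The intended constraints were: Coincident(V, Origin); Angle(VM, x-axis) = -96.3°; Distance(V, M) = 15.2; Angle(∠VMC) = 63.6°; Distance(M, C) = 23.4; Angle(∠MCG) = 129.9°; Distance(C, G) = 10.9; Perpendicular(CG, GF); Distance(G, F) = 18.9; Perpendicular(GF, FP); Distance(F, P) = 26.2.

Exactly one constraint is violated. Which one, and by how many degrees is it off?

Perpendicular(GF, FP) — off by 3.70°.

V = (0.00, 0.00) ✓; VM at -96.30° ✓; |VM| = 15.20 ✓; ∠VMC = 63.60° ✓; |MC| = 23.40 ✓; ∠MCG = 129.9° ✓; |CG| = 10.90 ✓; ∠(CG, GF) = 90.00° ✓; |GF| = 18.90 ✓; ∠(GF, FP) = 93.70° ✗; |FP| = 26.20 ✓.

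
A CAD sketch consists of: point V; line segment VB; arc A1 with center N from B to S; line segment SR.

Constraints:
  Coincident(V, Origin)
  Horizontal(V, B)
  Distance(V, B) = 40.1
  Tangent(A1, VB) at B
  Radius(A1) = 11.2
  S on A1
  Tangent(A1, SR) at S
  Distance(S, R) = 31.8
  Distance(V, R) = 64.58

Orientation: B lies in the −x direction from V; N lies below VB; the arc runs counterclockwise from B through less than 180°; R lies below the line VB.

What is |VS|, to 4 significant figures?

52.74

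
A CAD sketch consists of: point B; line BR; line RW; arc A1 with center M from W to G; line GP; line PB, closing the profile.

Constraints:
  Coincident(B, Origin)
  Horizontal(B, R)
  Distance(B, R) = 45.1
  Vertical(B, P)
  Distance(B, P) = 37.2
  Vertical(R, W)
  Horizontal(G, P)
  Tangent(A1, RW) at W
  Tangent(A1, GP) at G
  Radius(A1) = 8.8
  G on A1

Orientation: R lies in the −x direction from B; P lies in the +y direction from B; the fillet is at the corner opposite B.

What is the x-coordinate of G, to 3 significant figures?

-36.3

The virtual corner opposite B is at (-45.1, 37.2). A1 meets RW tangentially, so MW is at right angles to RW and since A1 is tangent to GP there, MG ⟂ GP, with radius 8.8, so the center M sits 8.8 in from both sides at M = (-36.3, 28.4). That places the tangent points at W = (-45.1, 28.4) on RW and G = (-36.3, 37.2) on GP. So G.x = -36.3.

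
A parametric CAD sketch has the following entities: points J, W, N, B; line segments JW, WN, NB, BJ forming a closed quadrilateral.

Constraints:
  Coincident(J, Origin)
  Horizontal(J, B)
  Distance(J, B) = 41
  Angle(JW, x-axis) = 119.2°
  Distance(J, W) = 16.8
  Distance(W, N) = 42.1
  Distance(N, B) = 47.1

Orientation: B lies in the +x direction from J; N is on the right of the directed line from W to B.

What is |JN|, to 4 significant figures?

26.28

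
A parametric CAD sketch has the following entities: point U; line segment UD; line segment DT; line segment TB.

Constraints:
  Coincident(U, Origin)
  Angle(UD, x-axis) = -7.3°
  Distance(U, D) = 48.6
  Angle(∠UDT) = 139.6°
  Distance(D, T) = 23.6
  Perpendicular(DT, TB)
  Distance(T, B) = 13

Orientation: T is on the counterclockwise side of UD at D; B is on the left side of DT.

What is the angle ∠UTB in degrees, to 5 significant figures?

62.540°

U is at the origin; UD runs at -7.3° with length 48.6, so D = 48.6·(cos -7.3°, sin -7.3°) = (48.206, -6.1753). ∠UDT = 139.6°, so DT runs at -7.3° + (180° − 139.6°) = 33.100° from the x-axis; with |DT| = 23.6, T = D + 23.6·(cos 33.100°, sin 33.100°) = (67.976, 6.7127). DT is perpendicular to TB; with |TB| = 13.0 on the left of DT, B = T + 13.0·(-0.54610, 0.83772) = (60.877, 17.603). Then cos ∠UTB = TU·TB / (|TU||TB|), giving 62.540°.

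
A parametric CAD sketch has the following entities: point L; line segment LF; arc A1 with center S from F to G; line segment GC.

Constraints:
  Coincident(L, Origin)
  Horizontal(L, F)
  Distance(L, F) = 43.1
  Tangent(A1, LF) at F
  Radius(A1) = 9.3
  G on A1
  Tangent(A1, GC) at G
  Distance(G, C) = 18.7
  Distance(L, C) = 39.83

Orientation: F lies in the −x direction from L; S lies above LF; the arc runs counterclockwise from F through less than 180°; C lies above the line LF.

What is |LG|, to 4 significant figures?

34.79

L is at the origin; LF is horizontal with |LF| = 43.1 and F on the −x side, so F = (-43.10, 0.000). The tangent condition forces SF to be normal to LF, so S = F + (0, 9.3) = (-43.10, 9.300). Since SG ⟂ GC (tangency), |SC| = √(9.3² + 18.7²) = 20.88 regardless of where G sits on A1. So C lies on both circle(L, 39.83) and circle(S, 20.88); the above-LF intersection is C = (-30.33, 25.82). G is the foot of the tangent from C: G = (-33.98, 7.483).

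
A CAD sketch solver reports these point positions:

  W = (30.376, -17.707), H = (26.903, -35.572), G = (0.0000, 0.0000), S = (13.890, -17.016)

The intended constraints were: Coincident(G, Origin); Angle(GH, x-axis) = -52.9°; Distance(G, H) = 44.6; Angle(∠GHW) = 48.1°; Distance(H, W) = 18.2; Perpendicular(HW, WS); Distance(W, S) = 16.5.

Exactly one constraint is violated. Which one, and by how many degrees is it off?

Perpendicular(HW, WS) — off by 8.60°.

G = (0.00, 0.00) ✓; GH at -52.90° ✓; |GH| = 44.60 ✓; ∠GHW = 48.10° ✓; |HW| = 18.20 ✓; ∠(HW, WS) = 98.60° ✗; |WS| = 16.50 ✓.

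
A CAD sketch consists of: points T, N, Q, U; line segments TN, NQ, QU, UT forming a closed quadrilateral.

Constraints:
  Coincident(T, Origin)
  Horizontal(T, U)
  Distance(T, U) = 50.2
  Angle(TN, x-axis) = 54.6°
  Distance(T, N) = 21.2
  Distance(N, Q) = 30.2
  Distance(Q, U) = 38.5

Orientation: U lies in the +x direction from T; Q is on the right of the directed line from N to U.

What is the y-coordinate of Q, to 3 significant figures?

-12.9

T is at the origin; TU is horizontal with |TU| = 50.2 and U in +x, so U = (50.2, 0). TN runs at 54.6° with |TN| = 21.2, so N = (12.3, 17.3). Q is determined by |NQ| = 30.2 and |QU| = 38.5 together: it lies at the intersection of circle(N, 30.2) and circle(U, 38.5). With |NU| = 41.7, the foot of the radical line on NU is 14.0 from N and the perpendicular offset is √(30.2² − 14.0²) = 26.8. Taking the right-of-NU solution: Q = (13.9, -12.9).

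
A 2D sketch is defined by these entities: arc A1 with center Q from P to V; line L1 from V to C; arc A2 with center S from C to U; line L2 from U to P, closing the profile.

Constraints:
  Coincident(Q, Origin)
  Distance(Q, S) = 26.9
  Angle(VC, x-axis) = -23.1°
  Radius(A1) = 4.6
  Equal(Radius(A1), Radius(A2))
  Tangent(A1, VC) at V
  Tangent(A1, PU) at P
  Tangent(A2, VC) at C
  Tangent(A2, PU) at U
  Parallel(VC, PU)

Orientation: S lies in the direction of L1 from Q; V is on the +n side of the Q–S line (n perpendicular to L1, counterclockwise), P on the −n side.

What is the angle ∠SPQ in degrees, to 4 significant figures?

80.30°

The slot axis is L1's direction at -23.1°, so u = (cos -23.1°, sin -23.1°) = (0.9198, -0.3923) and n = (−sin -23.1°, cos -23.1°) = (0.3923, 0.9198). Q is at the origin and S lies 26.9 along u from Q, so S = 26.9·u = (24.74, -10.55). Tangency of A1 to both parallel lines with radius 4.6 puts V and P at Q ± 4.6·n: V = (1.805, 4.231), P = (-1.805, -4.231). Then cos ∠SPQ = PS·PQ / (|PS||PQ|), giving 80.30°.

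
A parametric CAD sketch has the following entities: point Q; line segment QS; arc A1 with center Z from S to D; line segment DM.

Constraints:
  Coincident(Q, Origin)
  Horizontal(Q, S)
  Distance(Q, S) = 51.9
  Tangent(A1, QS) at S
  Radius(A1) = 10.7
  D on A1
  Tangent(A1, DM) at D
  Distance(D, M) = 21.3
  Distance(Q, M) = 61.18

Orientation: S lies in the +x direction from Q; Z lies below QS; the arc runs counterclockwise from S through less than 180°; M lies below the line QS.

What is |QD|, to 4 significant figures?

44.65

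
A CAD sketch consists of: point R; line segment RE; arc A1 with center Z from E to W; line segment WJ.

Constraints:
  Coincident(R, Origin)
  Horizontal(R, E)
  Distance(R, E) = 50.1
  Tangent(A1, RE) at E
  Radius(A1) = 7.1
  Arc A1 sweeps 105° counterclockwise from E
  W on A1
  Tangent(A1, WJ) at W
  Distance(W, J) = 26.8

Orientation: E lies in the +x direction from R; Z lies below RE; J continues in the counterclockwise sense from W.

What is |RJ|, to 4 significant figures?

61.08

R is at the origin; RE is horizontal with |RE| = 50.1 and E on the +x side, so E = (50.10, 0.000). Since A1 is tangent to RE there, ZE ⟂ RE, so Z = E + (0, -7.1) = (50.10, -7.100). On A1, E sits at bearing 90° from Z; a 105° counterclockwise sweep puts W at bearing 195°, so W = Z + 7.1·(cos 195°, sin 195°) = (43.24, -8.938). A1 meets WJ tangentially, so ZW is at right angles to WJ, so WJ runs along (−sin 195°, cos 195°); with |WJ| = 26.8, J = (50.18, -34.82). Then |RJ| = |J − R| = 61.08.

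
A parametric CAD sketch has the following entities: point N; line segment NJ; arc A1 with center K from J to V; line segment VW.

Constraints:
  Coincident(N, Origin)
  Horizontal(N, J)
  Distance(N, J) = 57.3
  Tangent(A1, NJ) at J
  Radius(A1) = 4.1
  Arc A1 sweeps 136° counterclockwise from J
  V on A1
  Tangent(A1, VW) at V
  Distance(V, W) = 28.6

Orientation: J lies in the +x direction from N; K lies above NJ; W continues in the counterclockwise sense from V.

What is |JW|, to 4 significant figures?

32.23

N is at the origin; NJ is horizontal with |NJ| = 57.3 and J on the +x side, so J = (57.30, 0.000). The tangent condition forces KJ to be normal to NJ, so K = J + (0, 4.1) = (57.30, 4.100). On A1, J sits at bearing -90° from K; a 136° counterclockwise sweep puts V at bearing 46°, so V = K + 4.1·(cos 46°, sin 46°) = (60.15, 7.049). Tangency of A1 to VW means the radius KV is perpendicular to VW, so VW runs along (−sin 46°, cos 46°); with |VW| = 28.6, W = (39.57, 26.92). Then |JW| = |W − J| = 32.23.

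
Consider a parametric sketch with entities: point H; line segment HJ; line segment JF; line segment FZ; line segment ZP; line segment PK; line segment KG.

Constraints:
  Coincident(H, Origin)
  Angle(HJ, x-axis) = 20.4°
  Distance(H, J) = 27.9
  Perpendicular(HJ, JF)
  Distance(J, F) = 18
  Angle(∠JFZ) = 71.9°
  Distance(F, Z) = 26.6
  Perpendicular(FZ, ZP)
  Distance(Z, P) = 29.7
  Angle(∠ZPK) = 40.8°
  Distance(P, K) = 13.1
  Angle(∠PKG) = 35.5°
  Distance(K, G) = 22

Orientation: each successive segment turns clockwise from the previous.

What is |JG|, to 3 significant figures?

34.7

H is at the origin; HJ runs at 20.4° with length 27.9, so J = (26.2, 9.73). The perpendicularity gives JF at right angles to HJ, so JF runs at -69.6°; with |JF| = 18.0, F = (32.4, -7.15). ∠JFZ = 71.9° gives FZ at -178° from the x-axis; with |FZ| = 26.6, Z = (5.85, -8.21). FZ ⟂ ZP, so ZP runs at 92.3°; with |ZP| = 29.7, P = (4.65, 21.5). ∠ZPK = 40.8° gives PK at -46.9° from the x-axis; with |PK| = 13.1, K = (13.6, 11.9). ∠PKG = 35.5° gives KG at 169° from the x-axis; with |KG| = 22.0, G = (-7.96, 16.2). Then |JG| = |G − J| = 34.7.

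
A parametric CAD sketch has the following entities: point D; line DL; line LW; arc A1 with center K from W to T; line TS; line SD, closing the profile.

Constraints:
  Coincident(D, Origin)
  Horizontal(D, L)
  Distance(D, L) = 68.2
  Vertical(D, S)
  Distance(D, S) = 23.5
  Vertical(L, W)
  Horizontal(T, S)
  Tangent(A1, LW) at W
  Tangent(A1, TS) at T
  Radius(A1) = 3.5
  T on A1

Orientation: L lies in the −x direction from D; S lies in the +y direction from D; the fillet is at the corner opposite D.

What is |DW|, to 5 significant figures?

71.072

The virtual corner opposite D is at (-68.200, 23.500). A1 meets LW tangentially, so KW is at right angles to LW and since A1 is tangent to TS there, KT ⟂ TS, with radius 3.5, so the center K sits 3.5 in from both sides at K = (-64.700, 20.000). That places the tangent points at W = (-68.200, 20.000) on LW and T = (-64.700, 23.500) on TS. Then |DW| = |W − D| = 71.072.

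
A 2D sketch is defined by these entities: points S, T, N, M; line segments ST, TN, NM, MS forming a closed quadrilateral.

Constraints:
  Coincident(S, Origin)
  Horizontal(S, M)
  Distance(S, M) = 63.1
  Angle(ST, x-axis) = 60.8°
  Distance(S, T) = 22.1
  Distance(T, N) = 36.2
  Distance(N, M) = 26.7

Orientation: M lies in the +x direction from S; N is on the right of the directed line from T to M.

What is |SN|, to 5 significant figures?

37.438

Checks: |TN| = 36.20 ✓; |NM| = 26.70 ✓.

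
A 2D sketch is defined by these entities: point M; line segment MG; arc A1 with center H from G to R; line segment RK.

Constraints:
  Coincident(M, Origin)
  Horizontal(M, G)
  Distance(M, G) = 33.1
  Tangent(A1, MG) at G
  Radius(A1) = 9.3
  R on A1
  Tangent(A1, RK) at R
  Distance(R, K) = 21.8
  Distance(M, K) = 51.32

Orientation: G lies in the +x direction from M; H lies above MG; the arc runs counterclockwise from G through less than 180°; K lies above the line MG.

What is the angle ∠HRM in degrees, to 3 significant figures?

7.87°

M is at the origin; MG is horizontal with |MG| = 33.1 and G on the +x side, so G = (33.1, 0.00). The tangent condition forces HG to be normal to MG, so H = G + (0, 9.3) = (33.1, 9.30). Since HR ⟂ RK (tangency), |HK| = √(9.3² + 21.8²) = 23.7 regardless of where R sits on A1. So K lies on both circle(M, 51.32) and circle(H, 23.7); the above-MG intersection is K = (40.2, 31.9). R is the foot of the tangent from K: R = (42.4, 10.2).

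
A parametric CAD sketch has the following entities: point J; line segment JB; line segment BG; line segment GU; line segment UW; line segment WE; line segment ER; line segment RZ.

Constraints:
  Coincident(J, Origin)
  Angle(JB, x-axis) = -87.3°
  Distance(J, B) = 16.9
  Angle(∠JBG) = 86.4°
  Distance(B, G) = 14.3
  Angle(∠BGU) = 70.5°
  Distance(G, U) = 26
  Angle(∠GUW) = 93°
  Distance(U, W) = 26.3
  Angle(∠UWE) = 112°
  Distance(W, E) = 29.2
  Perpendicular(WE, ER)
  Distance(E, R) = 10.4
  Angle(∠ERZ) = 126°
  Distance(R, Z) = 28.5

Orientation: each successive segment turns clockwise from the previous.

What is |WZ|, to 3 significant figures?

27.8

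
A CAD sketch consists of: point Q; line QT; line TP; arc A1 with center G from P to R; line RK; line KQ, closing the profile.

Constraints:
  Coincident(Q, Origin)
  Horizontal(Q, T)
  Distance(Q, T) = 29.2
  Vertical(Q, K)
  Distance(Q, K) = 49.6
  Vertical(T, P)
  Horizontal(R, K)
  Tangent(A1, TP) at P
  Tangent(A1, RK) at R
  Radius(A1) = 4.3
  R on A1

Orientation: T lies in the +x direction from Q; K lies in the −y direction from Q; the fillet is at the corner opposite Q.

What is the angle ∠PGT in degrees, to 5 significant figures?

84.578°

Q is at the origin; QT is horizontal with |QT| = 29.2 and T on the +x side, so T = (29.200, 0.0000). Q and K share the same x with |QK| = 49.6 and K on the −y side, so K = (0.0000, -49.600). The virtual corner opposite Q is at (29.200, -49.600). Since A1 is tangent to TP there, GP ⟂ TP and since A1 is tangent to RK there, GR ⟂ RK, with radius 4.3, so the center G sits 4.3 in from both sides at G = (24.900, -45.300). That places the tangent points at P = (29.200, -45.300) on TP and R = (24.900, -49.600) on RK. Then cos ∠PGT = GP·GT / (|GP||GT|), giving 84.578°.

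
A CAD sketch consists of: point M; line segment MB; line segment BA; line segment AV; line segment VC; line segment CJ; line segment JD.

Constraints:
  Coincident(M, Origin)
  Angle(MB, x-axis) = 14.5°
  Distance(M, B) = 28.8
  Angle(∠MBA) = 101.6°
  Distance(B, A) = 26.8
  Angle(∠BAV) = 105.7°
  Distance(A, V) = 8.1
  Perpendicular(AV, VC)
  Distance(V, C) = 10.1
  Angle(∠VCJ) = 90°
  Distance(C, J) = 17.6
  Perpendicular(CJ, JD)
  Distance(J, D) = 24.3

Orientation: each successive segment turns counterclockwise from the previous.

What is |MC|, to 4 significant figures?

30.67

M is at the origin; MB runs at 14.5° with length 28.8, so B = (27.88, 7.211). ∠MBA = 101.6° gives BA at 92.90° from the x-axis; with |BA| = 26.8, A = (26.53, 33.98). ∠BAV = 105.7° gives AV at 167.2° from the x-axis; with |AV| = 8.1, V = (18.63, 35.77). AV is perpendicular to VC, so VC runs at -102.8°; with |VC| = 10.1, C = (16.39, 25.92). Then |MC| = |C − M| = 30.67.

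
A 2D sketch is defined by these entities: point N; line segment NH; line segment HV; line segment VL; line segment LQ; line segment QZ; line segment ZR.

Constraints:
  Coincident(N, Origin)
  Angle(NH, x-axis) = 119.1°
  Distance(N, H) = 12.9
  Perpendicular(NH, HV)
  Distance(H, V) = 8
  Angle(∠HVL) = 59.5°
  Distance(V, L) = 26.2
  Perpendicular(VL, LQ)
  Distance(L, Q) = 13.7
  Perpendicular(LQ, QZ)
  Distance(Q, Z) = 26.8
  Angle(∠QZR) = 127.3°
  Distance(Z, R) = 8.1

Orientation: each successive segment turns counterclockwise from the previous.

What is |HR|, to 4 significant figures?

9.576

N is at the origin; NH runs at 119.1° with length 12.9, so H = (-6.274, 11.27). The perpendicularity gives HV at right angles to NH, so HV runs at -150.9°; with |HV| = 8.0, V = (-13.26, 7.381). ∠HVL = 59.5° gives VL at -30.40° from the x-axis; with |VL| = 26.2, L = (9.334, -5.877). VL ⟂ LQ, so LQ runs at 59.60°; with |LQ| = 13.7, Q = (16.27, 5.939). LQ ⟂ QZ, so QZ runs at 149.6°; with |QZ| = 26.8, Z = (-6.849, 19.50). ∠QZR = 127.3° gives ZR at -157.7° from the x-axis; with |ZR| = 8.1, R = (-14.34, 16.43). Then |HR| = |R − H| = 9.576.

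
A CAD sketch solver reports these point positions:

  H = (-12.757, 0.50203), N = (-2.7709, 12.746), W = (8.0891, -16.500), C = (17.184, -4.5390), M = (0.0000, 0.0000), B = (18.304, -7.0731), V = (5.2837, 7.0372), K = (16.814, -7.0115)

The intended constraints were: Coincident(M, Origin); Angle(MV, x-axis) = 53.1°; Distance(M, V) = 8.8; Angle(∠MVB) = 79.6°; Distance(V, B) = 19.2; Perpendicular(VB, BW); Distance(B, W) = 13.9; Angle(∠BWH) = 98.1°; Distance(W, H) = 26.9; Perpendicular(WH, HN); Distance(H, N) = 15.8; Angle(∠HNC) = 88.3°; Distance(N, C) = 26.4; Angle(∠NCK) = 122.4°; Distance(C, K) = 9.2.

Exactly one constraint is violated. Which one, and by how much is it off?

Distance(C, K) = 9.2 — off by 6.70.

M = (0.00, 0.00) ✓; MV at 53.10° ✓; |MV| = 8.800 ✓; ∠MVB = 79.60° ✓; |VB| = 19.20 ✓; ∠(VB, BW) = 90.00° ✓; |BW| = 13.90 ✓; ∠BWH = 98.10° ✓; |WH| = 26.90 ✓; ∠(WH, HN) = 90.00° ✓; |HN| = 15.80 ✓; ∠HNC = 88.30° ✓; |NC| = 26.40 ✓; ∠NCK = 122.4° ✓; |CK| = 2.500 ✗.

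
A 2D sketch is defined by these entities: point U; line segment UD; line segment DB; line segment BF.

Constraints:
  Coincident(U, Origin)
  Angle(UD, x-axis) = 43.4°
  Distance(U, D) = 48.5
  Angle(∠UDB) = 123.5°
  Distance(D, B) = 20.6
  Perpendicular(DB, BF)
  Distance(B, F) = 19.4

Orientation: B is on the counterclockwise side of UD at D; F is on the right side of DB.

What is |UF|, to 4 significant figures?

76.32

U is at the origin; UD runs at 43.4° with length 48.5, so D = 48.5·(cos 43.4°, sin 43.4°) = (35.24, 33.32). ∠UDB = 123.5°, so DB runs at 43.4° + (180° − 123.5°) = 99.90° from the x-axis; with |DB| = 20.6, B = D + 20.6·(cos 99.90°, sin 99.90°) = (31.70, 53.62). The perpendicularity gives BF at right angles to DB; with |BF| = 19.4 on the right of DB, F = B + 19.4·(0.9851, 0.1719) = (50.81, 56.95). Then |UF| = |F − U| = 76.32.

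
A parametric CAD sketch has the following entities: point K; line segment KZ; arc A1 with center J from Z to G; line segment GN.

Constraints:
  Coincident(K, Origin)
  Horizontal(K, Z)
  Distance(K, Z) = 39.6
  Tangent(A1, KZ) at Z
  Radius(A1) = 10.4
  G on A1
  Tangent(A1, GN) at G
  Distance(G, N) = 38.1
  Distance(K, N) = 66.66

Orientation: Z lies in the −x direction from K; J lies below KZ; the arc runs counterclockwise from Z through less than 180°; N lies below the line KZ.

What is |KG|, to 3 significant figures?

51.3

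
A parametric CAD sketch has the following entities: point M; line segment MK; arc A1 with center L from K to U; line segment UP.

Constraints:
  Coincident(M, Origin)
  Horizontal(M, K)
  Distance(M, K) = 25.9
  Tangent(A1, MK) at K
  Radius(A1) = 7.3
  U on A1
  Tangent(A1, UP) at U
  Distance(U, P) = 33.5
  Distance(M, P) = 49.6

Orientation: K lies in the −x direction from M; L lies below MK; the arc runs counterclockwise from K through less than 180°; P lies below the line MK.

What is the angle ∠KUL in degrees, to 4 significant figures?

39.83°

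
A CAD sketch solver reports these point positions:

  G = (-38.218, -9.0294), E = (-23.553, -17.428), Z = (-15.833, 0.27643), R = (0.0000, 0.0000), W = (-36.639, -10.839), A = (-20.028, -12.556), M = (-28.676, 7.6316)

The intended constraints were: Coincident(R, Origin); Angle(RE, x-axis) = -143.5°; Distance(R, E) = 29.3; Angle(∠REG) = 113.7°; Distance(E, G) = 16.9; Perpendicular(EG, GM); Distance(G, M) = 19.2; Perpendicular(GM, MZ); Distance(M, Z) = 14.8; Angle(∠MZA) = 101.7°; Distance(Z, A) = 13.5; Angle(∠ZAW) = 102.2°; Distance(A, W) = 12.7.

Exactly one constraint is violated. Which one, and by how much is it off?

Distance(A, W) = 12.7 — off by 4.00.

R = (0.00, 0.00) ✓; RE at -143.5° ✓; |RE| = 29.30 ✓; ∠REG = 113.7° ✓; |EG| = 16.90 ✓; ∠(EG, GM) = 90.00° ✓; |GM| = 19.20 ✓; ∠(GM, MZ) = 90.00° ✓; |MZ| = 14.80 ✓; ∠MZA = 101.7° ✓; |ZA| = 13.50 ✓; ∠ZAW = 102.2° ✓; |AW| = 16.70 ✗.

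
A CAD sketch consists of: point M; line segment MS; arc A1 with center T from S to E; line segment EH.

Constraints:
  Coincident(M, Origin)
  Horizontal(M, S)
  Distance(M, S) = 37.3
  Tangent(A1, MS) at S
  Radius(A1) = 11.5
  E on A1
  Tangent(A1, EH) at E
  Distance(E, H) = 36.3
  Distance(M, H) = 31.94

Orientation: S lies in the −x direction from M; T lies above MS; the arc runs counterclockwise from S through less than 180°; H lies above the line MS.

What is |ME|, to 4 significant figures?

28.85

M is at the origin; M and S share the same y with |MS| = 37.3 and S on the −x side, so S = (-37.30, 0.000). Tangency of A1 to MS means the radius TS is perpendicular to MS, so T = S + (0, 11.5) = (-37.30, 11.50). Since TE ⟂ EH (tangency), |TH| = √(11.5² + 36.3²) = 38.08 regardless of where E sits on A1. So H lies on both circle(M, 31.94) and circle(T, 38.08); the above-MS intersection is H = (-4.932, 31.56). E is the foot of the tangent from H: E = (-28.57, 4.010).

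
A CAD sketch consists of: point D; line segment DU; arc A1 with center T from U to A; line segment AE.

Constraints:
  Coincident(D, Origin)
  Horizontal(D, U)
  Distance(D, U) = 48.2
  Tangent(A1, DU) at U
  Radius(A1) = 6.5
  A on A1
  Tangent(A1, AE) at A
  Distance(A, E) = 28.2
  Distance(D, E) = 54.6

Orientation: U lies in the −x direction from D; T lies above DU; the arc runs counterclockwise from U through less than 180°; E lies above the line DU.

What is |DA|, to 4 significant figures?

42.22

D is at the origin; D and U share the same y with |DU| = 48.2 and U on the −x side, so U = (-48.20, 0.000). A1 meets DU tangentially, so TU is at right angles to DU, so T = U + (0, 6.5) = (-48.20, 6.500). Since TA ⟂ AE (tangency), |TE| = √(6.5² + 28.2²) = 28.94 regardless of where A sits on A1. So E lies on both circle(D, 54.6) and circle(T, 28.94); the above-DU intersection is E = (-42.08, 34.79). A is the foot of the tangent from E: A = (-41.70, 6.588).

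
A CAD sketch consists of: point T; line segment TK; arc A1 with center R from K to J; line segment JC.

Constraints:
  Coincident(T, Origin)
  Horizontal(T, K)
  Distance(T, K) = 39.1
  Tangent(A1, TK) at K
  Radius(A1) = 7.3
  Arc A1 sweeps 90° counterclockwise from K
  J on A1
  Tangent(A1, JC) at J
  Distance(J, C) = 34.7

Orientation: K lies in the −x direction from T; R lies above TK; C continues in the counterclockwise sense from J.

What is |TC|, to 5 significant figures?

52.681

On A1, K sits at bearing -90° from R; a 90° counterclockwise sweep puts J at bearing 0°, so J = R + 7.3·(cos 0°, sin 0°) = (-31.800, 7.3000). Tangency of A1 to JC means the radius RJ is perpendicular to JC, so JC runs along (−sin 0°, cos 0°); with |JC| = 34.7, C = (-31.800, 42.000). Then |TC| = |C − T| = 52.681.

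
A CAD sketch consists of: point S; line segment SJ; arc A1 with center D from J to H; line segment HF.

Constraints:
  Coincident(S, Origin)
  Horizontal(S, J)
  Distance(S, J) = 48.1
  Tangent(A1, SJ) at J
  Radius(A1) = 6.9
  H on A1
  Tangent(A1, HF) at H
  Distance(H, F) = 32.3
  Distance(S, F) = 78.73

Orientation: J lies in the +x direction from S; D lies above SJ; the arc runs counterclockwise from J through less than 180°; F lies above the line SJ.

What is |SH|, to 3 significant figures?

53.6

S is at the origin; S and J share the same y with |SJ| = 48.1 and J on the +x side, so J = (48.1, 0.00). The tangent condition forces DJ to be normal to SJ, so D = J + (0, 6.9) = (48.1, 6.90). Since DH ⟂ HF (tangency), |DF| = √(6.9² + 32.3²) = 33.0 regardless of where H sits on A1. So F lies on both circle(S, 78.73) and circle(D, 33.0); the above-SJ intersection is F = (73.6, 27.8). H is the foot of the tangent from F: H = (53.5, 2.60).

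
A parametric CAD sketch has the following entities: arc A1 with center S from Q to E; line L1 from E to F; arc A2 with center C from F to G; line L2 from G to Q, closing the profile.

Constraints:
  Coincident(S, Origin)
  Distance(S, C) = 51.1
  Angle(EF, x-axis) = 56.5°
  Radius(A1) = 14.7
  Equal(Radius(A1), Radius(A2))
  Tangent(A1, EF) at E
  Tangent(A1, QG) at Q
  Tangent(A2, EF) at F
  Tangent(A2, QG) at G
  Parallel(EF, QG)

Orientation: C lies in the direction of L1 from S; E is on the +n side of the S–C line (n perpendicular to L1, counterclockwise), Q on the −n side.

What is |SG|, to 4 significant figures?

53.17

Tangency of A1 to both parallel lines with radius 14.7 puts E and Q at S ± 14.7·n: E = (-12.26, 8.113), Q = (12.26, -8.113). Equal radii place F and G the same way about C: F = C + 14.7·n = (15.95, 50.73), G = C − 14.7·n = (40.46, 34.50). Then |SG| = |G − S| = 53.17.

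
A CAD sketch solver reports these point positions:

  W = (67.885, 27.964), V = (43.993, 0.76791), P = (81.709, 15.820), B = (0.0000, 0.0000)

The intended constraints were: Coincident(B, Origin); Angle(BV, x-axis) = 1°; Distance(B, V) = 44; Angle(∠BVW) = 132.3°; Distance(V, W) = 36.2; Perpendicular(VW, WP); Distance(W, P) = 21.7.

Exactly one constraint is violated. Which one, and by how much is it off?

Distance(W, P) = 21.7 — off by 3.30.

B = (0.00, 0.00) ✓; BV at 1.000° ✓; |BV| = 44.00 ✓; ∠BVW = 132.3° ✓; |VW| = 36.20 ✓; ∠(VW, WP) = 90.00° ✓; |WP| = 18.40 ✗.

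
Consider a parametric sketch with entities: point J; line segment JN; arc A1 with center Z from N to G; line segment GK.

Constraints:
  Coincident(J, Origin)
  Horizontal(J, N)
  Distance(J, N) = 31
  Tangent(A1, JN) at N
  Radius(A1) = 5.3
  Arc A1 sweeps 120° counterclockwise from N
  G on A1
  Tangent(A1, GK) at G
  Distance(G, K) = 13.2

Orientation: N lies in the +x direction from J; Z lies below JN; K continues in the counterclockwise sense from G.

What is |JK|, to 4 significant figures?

38.28

J is at the origin; JN is horizontal with |JN| = 31.0 and N on the +x side, so N = (31.00, 0.000). Tangency of A1 to JN means the radius ZN is perpendicular to JN, so Z = N + (0, -5.3) = (31.00, -5.300). On A1, N sits at bearing 90° from Z; a 120° counterclockwise sweep puts G at bearing 210°, so G = Z + 5.3·(cos 210°, sin 210°) = (26.41, -7.950). Since A1 is tangent to GK there, ZG ⟂ GK, so GK runs along (−sin 210°, cos 210°); with |GK| = 13.2, K = (33.01, -19.38). Then |JK| = |K − J| = 38.28.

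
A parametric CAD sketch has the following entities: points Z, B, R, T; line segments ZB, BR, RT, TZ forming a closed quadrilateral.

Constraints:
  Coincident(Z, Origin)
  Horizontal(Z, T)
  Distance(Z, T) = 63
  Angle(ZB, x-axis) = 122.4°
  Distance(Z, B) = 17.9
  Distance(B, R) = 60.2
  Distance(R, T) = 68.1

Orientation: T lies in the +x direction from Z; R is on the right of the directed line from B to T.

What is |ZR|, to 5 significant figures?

43.051

Checks: |BR| = 60.20 ✓; |RT| = 68.10 ✓.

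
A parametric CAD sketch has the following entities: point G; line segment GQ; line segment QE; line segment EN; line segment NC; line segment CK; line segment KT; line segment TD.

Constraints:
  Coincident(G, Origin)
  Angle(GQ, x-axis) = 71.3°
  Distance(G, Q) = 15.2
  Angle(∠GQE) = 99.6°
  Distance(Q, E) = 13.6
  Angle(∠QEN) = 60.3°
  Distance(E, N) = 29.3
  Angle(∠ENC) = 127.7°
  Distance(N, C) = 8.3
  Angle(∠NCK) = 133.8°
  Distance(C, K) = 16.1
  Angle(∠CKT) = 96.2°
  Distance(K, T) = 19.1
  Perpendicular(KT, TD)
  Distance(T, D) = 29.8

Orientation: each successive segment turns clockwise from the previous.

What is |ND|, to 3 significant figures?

17.2

∠CKT = 96.2° gives KT at 48.9° from the x-axis; with |KT| = 19.1, T = (-6.72, 15.8). The perpendicularity gives TD at right angles to KT, so TD runs at -41.1°; with |TD| = 29.8, D = (15.7, -3.79). Then |ND| = |D − N| = 17.2.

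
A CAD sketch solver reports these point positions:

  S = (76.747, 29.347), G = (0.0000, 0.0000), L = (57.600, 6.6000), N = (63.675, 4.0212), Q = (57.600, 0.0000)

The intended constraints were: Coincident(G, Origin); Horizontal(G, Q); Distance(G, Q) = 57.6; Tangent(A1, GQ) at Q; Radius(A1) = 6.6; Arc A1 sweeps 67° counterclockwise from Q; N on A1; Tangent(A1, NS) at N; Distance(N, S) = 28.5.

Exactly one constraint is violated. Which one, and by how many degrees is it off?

Tangent(A1, NS) at N — off by 4.30°.

G = (0.00, 0.00) ✓; G.y = 0.00, Q.y = 0.00 ✓; |GQ| = 57.60 ✓; ∠(LQ, QG) = 90.00° ✓; |LQ| = 6.600 ✓; bearing(L→N) − bearing(L→Q) = 67.00° ✓; |LN| = 6.600 ✓; ∠(LN, NS) = 94.30° ✗; |NS| = 28.50 ✓.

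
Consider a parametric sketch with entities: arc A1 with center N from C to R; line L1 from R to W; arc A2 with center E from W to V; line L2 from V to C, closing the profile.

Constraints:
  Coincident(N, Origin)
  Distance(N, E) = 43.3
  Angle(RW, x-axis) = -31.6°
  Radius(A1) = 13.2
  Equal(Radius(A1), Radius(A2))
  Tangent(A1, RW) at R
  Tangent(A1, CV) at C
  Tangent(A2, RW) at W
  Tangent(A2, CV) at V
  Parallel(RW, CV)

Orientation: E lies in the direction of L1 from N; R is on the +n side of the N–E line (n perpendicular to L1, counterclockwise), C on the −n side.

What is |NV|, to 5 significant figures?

45.267

The slot axis is L1's direction at -31.6°, so u = (cos -31.6°, sin -31.6°) = (0.85173, -0.52399) and n = (−sin -31.6°, cos -31.6°) = (0.52399, 0.85173). N is at the origin and E lies 43.3 along u from N, so E = 43.3·u = (36.880, -22.689). Tangency of A1 to both parallel lines with radius 13.2 puts R and C at N ± 13.2·n: R = (6.9166, 11.243), C = (-6.9166, -11.243). Equal radii place W and V the same way about E: W = E + 13.2·n = (43.796, -11.446), V = E − 13.2·n = (29.963, -33.931). Then |NV| = |V − N| = 45.267.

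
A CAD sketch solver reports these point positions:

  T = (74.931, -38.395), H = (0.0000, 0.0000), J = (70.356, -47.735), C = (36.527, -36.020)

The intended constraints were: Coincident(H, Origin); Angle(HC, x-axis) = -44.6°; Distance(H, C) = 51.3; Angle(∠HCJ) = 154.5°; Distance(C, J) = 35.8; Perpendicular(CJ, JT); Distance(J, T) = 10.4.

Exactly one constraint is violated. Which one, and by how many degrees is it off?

Perpendicular(CJ, JT) — off by 7.00°.

H = (0.00, 0.00) ✓; HC at -44.60° ✓; |HC| = 51.30 ✓; ∠HCJ = 154.5° ✓; |CJ| = 35.80 ✓; ∠(CJ, JT) = 83.00° ✗; |JT| = 10.40 ✓.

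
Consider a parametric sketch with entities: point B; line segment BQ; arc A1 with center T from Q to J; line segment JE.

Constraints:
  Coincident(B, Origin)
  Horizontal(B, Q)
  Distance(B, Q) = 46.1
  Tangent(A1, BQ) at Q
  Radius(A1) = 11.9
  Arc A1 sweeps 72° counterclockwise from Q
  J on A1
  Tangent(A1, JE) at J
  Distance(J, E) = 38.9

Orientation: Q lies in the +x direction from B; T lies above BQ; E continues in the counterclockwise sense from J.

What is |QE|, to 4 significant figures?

50.89

B is at the origin; B and Q share the same y with |BQ| = 46.1 and Q on the +x side, so Q = (46.10, 0.000). Tangency of A1 to BQ means the radius TQ is perpendicular to BQ, so T = Q + (0, 11.9) = (46.10, 11.90). On A1, Q sits at bearing -90° from T; a 72° counterclockwise sweep puts J at bearing -18°, so J = T + 11.9·(cos -18°, sin -18°) = (57.42, 8.223). Tangency of A1 to JE means the radius TJ is perpendicular to JE, so JE runs along (−sin -18°, cos -18°); with |JE| = 38.9, E = (69.44, 45.22). Then |QE| = |E − Q| = 50.89.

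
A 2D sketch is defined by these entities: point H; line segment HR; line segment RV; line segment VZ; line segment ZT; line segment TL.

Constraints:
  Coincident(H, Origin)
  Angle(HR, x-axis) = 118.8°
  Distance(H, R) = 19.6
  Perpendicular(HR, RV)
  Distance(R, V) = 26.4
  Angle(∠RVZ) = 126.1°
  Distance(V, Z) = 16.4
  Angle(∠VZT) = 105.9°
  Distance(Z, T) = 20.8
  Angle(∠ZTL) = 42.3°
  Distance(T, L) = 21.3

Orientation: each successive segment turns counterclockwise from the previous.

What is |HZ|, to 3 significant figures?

36.6

HR ⟂ RV, so RV runs at -151°; with |RV| = 26.4, V = (-32.6, 4.46). ∠RVZ = 126.1° gives VZ at -97.3° from the x-axis; with |VZ| = 16.4, Z = (-34.7, -11.8). Then |HZ| = |Z − H| = 36.6.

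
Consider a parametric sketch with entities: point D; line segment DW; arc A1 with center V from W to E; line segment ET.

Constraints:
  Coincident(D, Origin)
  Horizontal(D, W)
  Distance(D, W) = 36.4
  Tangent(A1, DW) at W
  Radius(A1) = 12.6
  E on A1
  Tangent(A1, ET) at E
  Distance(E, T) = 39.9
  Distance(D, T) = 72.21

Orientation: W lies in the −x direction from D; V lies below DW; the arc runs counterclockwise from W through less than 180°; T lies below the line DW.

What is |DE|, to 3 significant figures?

50.5

Checks: ∠(VW, WD) = 90.00° ✓; |VE| = 12.60 ✓; ∠(VE, ET) = 90.00° ✓; |ET| = 39.90 ✓; |DT| = 72.21 ✓.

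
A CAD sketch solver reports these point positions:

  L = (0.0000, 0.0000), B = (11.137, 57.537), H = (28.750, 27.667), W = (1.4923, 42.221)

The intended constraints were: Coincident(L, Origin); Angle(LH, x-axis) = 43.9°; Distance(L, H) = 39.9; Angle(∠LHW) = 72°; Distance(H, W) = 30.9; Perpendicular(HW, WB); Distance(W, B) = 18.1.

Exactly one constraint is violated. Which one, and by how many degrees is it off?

Perpendicular(HW, WB) — off by 4.10°.

L = (0.00, 0.00) ✓; LH at 43.90° ✓; |LH| = 39.90 ✓; ∠LHW = 72.00° ✓; |HW| = 30.90 ✓; ∠(HW, WB) = 94.10° ✗; |WB| = 18.10 ✓.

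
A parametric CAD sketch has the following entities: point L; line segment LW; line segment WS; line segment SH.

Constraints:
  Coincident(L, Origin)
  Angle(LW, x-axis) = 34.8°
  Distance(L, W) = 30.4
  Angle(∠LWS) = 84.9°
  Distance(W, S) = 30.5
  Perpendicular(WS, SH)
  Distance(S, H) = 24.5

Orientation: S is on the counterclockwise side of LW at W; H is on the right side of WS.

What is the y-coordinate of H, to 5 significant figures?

56.464

L is at the origin; LW runs at 34.8° with length 30.4, so W = 30.4·(cos 34.8°, sin 34.8°) = (24.963, 17.350). ∠LWS = 84.9°, so WS runs at 34.8° + (180° − 84.9°) = 129.90° from the x-axis; with |WS| = 30.5, S = W + 30.5·(cos 129.90°, sin 129.90°) = (5.3987, 40.748). WS ⟂ SH; with |SH| = 24.5 on the right of WS, H = S + 24.5·(0.76717, 0.64145) = (24.194, 56.464). So H.y = 56.464.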